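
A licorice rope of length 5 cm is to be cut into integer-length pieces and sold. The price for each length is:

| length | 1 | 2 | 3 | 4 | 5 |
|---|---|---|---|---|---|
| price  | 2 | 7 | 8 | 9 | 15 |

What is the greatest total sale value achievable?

16

Build R[k] bottom-up: R[k] = max over allowed piece i of (p[i] + R[k−i]).
R[1] = 2
R[2] = 7
R[3] = 9  (first piece 1, then R[2]=7)
R[4] = 14  (first piece 2, then R[2]=7)
R[5] = 16  (first piece 1, then R[4]=14)
One optimal cutting: 2 + 2 + 1 → ¢7 + ¢7 + ¢2 = ¢16.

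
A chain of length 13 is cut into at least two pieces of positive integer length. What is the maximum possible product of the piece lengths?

108

Fill g[k] for k=2..13: at each k try every first piece i and multiply by the better of (k−i) uncut or g[k−i].
Small cases: g[2]=1, g[3]=2, g[4]=4, g[5]=6, g[6]=9, g[7]=12, g[8]=18.
g[9] = 3×max(6,9) = 3×9 = 27
g[10] = 2×max(8,18) = 2×18 = 36
g[11] = 2×max(9,27) = 2×27 = 54
g[12] = 3×max(9,27) = 3×27 = 81
g[13] = 2×max(11,54) = 2×54 = 108
One optimal split: 3 + 3 + 3 + 2 + 2; product 3×3×3×2×2 = 108.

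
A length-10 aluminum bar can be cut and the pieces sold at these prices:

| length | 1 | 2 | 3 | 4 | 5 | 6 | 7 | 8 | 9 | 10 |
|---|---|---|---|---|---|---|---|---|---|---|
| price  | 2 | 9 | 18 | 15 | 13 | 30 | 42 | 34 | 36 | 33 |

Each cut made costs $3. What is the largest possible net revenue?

57

Consider every possible first cut. r[k] is the best of p[i]+r[k−i] over all sellable i≤k, charging 3 whenever i<k.
r[1] = 2
r[2] = 9
r[3] = 18
r[4] = 17  (first piece 1, then r[3]=18)
r[5] = 24  (first piece 2, then r[3]=18)
r[6] = 33  (first piece 3, then r[3]=18)
r[7] = 42
r[8] = 41  (first piece 1, then r[7]=42)
r[9] = 48  (first piece 2, then r[7]=42)
r[10] = 57  (first piece 3, then r[7]=42)
One optimal plan: pieces 7 + 3 (1 cut) → $60 − $3 = $57.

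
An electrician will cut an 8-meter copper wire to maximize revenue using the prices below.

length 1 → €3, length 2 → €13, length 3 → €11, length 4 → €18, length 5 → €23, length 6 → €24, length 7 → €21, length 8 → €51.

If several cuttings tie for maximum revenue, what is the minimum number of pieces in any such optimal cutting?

4

Let r[k] be the best obtainable value from length k. For each k, try every first piece i and keep the best of price[i] + r[k−i].
r[1] = 3
r[2] = max(3+3, 13+0) = 13
r[3] = max(3+13, 13+3, 11+0) = 16
r[4] = max(3+16, 13+13, 11+3, 18+0) = 26
r[5] = max(3+26, 13+16, 11+13, 18+3, 23+0) = 29
r[6] = max(3+29, 13+26, 11+16, 18+13, 23+3, 24+0) = 39
r[7] = max(3+39, 13+29, 11+26, …, 24+3, 21+0) = 42
r[8] = max(3+42, 13+39, 11+29, …, 21+3, 51+0) = 52
Maximum revenue is €52.
Now minimize piece count subject to staying optimal: for each k, pieces[k] = 1 + min over i with p[i]+r[k−i]=r[k] of pieces[k−i].
pieces[5] = 3
pieces[6] = 3
pieces[7] = 4
pieces[8] = 4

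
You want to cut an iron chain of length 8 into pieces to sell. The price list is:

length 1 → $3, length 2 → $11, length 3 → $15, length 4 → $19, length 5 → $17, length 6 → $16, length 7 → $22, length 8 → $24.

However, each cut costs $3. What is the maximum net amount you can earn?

35

Let v[k] be the best obtainable value from length k. For each k, try every first piece i and keep the best of price[i] + v[k−i] minus the 3 cut fee when i<k.
v[1] = 3
v[2] = max(3+3-3, 11+0) = 11
v[3] = max(3+11-3, 11+3-3, 15+0) = 15
v[4] = max(3+15-3, 11+11-3, 15+3-3, 19+0) = 19
v[5] = max(3+19-3, 11+15-3, 15+11-3, 19+3-3, 17+0) = 23
v[6] = max(3+23-3, 11+19-3, 15+15-3, 19+11-3, 17+3-3, 16+0) = 27
v[7] = max(3+27-3, 11+23-3, 15+19-3, …, 16+3-3, 22+0) = 31
v[8] = max(3+31-3, 11+27-3, 15+23-3, …, 22+3-3, 24+0) = 35
One optimal plan: pieces 2 + 2 + 2 + 2 (3 cuts) → $44 − $9 = $35.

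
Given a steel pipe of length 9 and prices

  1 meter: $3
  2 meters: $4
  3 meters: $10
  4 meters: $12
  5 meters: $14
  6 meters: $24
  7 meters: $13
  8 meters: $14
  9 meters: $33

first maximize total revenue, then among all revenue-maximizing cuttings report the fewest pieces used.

Consider every possible first cut. r[k] is the best of p[i]+r[k−i] over all sellable i≤k.
r[1] = 3
r[2] = max(3+3, 4+0) = 6
r[3] = max(3+6, 4+3, 10+0) = 10
r[4] = max(3+10, 4+6, 10+3, 12+0) = 13
r[5] = max(3+13, 4+10, 10+6, 12+3, 14+0) = 16
r[6] = max(3+16, 4+13, 10+10, 12+6, 14+3, 24+0) = 24
r[7] = max(3+24, 4+16, 10+13, …, 24+3, 13+0) = 27
r[8] = max(3+27, 4+24, 10+16, …, 13+3, 14+0) = 30
r[9] = max(3+30, 4+27, 10+24, …, 14+3, 33+0) = 34
Maximum revenue is $34.
Now minimize piece count subject to staying optimal: for each k, pieces[k] = 1 + min over i with p[i]+r[k−i]=r[k] of pieces[k−i].
pieces[6] = 1
pieces[7] = 2
pieces[8] = 3
pieces[9] = 2

2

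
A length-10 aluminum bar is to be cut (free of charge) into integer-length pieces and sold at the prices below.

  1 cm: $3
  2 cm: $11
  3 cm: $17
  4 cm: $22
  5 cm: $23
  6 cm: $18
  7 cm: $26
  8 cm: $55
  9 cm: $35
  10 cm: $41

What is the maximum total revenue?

66

Build R[k] bottom-up: R[k] = max over allowed piece i of (p[i] + R[k−i]).
R[1] = 3
R[2] = max(3+3, 11+0) = 11
R[3] = max(3+11, 11+3, 17+0) = 17
R[4] = max(3+17, 11+11, 17+3, 22+0) = 22
R[5] = max(3+22, 11+17, 17+11, 22+3, 23+0) = 28
R[6] = max(3+28, 11+22, 17+17, 22+11, 23+3, 18+0) = 34
R[7] = max(3+34, 11+28, 17+22, …, 18+3, 26+0) = 39
R[8] = max(3+39, 11+34, 17+28, …, 26+3, 55+0) = 55
R[9] = max(3+55, 11+39, 17+34, …, 55+3, 35+0) = 58
R[10] = max(3+58, 11+55, 17+39, …, 35+3, 41+0) = 66
One optimal cutting: 8 + 2 → $55 + $11 = $66.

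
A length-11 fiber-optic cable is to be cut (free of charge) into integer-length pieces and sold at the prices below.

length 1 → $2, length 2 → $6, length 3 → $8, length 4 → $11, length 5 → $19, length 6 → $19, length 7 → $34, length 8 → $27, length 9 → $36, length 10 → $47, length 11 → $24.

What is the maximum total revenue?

Let r[k] be the best obtainable value from length k. For each k, try every first piece i and keep the best of price[i] + r[k−i].
r[1] = 2
r[2] = max(2+2, 6+0) = 6
r[3] = max(2+6, 6+2, 8+0) = 8
r[4] = max(2+8, 6+6, 8+2, 11+0) = 12
r[5] = max(2+12, 6+8, 8+6, 11+2, 19+0) = 19
r[6] = max(2+19, 6+12, 8+8, 11+6, 19+2, 19+0) = 21
r[7] = max(2+21, 6+19, 8+12, …, 19+2, 34+0) = 34
r[8] = max(2+34, 6+21, 8+19, …, 34+2, 27+0) = 36
r[9] = max(2+36, 6+34, 8+21, …, 27+2, 36+0) = 40
r[10] = max(2+40, 6+36, 8+34, …, 36+2, 47+0) = 47
r[11] = max(2+47, 6+40, 8+36, …, 47+2, 24+0) = 49
One optimal cutting: 10 + 1 → $47 + $2 = $49.

49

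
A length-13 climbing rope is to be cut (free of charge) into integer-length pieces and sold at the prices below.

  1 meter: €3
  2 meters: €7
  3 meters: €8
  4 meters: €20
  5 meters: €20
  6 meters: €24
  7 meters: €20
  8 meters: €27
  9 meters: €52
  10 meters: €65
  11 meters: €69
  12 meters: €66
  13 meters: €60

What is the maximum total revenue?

76

Let R[k] be the best obtainable value from length k. For each k, try every first piece i and keep the best of price[i] + R[k−i].
R[1] = 3
R[2] = max(3+3, 7+0) = 7
R[3] = max(3+7, 7+3, 8+0) = 10
R[4] = max(3+10, 7+7, 8+3, 20+0) = 20
R[5] = max(3+20, 7+10, 8+7, 20+3, 20+0) = 23
R[6] = max(3+23, 7+20, 8+10, 20+7, 20+3, 24+0) = 27
R[7] = max(3+27, 7+23, 8+20, …, 24+3, 20+0) = 30
R[8] = max(3+30, 7+27, 8+23, …, 20+3, 27+0) = 40
R[9] = max(3+40, 7+30, 8+27, …, 27+3, 52+0) = 52
R[10] = max(3+52, 7+40, 8+30, …, 52+3, 65+0) = 65
R[11] = max(3+65, 7+52, 8+40, …, 65+3, 69+0) = 69
R[12] = max(3+69, 7+65, 8+52, …, 69+3, 66+0) = 72
R[13] = max(3+72, 7+69, 8+65, …, 66+3, 60+0) = 76
One optimal cutting: 11 + 2 → €69 + €7 = €76.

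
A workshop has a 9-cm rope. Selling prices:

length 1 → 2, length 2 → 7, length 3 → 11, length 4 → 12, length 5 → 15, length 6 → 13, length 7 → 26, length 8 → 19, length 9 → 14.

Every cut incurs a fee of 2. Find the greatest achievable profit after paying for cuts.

Consider every possible first cut. v[k] is the best of p[i]+v[k−i] over all sellable i≤k, charging 2 whenever i<k.
v[1] = 2
v[2] = 7
v[3] = 11
v[4] = 12  (first piece 2, then v[2]=7)
v[5] = 16  (first piece 2, then v[3]=11)
v[6] = 20  (first piece 3, then v[3]=11)
v[7] = 26
v[8] = 26  (first piece 1, then v[7]=26)
v[9] = 31  (first piece 2, then v[7]=26)
One optimal plan: pieces 7 + 2 (1 cut) → 33 − 2 = 31.

31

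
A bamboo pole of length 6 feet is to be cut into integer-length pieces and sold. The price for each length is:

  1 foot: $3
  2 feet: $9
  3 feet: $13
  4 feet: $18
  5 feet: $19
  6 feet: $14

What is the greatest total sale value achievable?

Let v[k] be the best obtainable value from length k. For each k, try every first piece i and keep the best of price[i] + v[k−i].
v[1] = 3
v[2] = max(3+3, 9+0) = 9
v[3] = max(3+9, 9+3, 13+0) = 13
v[4] = max(3+13, 9+9, 13+3, 18+0) = 18
v[5] = max(3+18, 9+13, 13+9, 18+3, 19+0) = 22
v[6] = max(3+22, 9+18, 13+13, 18+9, 19+3, 14+0) = 27
One optimal cutting: 2 + 2 + 2 → $9 + $9 + $9 = $27.

27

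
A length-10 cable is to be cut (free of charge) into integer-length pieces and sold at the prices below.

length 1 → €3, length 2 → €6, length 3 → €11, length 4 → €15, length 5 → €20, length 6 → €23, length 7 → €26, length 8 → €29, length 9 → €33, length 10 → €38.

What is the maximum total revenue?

40

Build best[k] bottom-up: best[k] = max over allowed piece i of (p[i] + best[k−i]).
best[1] = 3
best[2] = 6  (first piece 1, then best[1]=3)
best[3] = 11
best[4] = 15
best[5] = 20
best[6] = 23  (first piece 1, then best[5]=20)
best[7] = 26  (first piece 1, then best[6]=23)
best[8] = 31  (first piece 3, then best[5]=20)
best[9] = 35  (first piece 4, then best[5]=20)
best[10] = 40  (first piece 5, then best[5]=20)
One optimal cutting: 5 + 5 → €20 + €20 = €40.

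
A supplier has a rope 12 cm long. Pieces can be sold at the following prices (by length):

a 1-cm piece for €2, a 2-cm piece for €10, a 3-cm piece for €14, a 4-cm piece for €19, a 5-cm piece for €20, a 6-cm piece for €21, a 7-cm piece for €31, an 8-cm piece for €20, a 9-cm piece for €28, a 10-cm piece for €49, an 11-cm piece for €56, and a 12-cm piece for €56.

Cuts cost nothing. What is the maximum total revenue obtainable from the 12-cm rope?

60

Consider every possible first cut. R[k] is the best of p[i]+R[k−i] over all sellable i≤k.
R[1] = 2
R[2] = 10
R[3] = 14
R[4] = 20  (first piece 2, then R[2]=10)
R[5] = 24  (first piece 2, then R[3]=14)
R[6] = 30  (first piece 2, then R[4]=20)
R[7] = 34  (first piece 2, then R[5]=24)
R[8] = 40  (first piece 2, then R[6]=30)
R[9] = 44  (first piece 2, then R[7]=34)
R[10] = 50  (first piece 2, then R[8]=40)
R[11] = 56
R[12] = 60  (first piece 2, then R[10]=50)
One optimal cutting: 2 + 2 + 2 + 2 + 2 + 2 → €10 + €10 + €10 + €10 + €10 + €10 = €60.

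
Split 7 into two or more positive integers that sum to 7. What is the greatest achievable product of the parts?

12

Fill f[k] for k=2..7: at each k try every first piece i and multiply by the better of (k−i) uncut or f[k−i].
f[2] = 1×max(1,0) = 1×1 = 1
f[3] = 1×max(2,1) = 1×2 = 2
f[4] = 2×max(2,1) = 2×2 = 4
f[5] = 2×max(3,2) = 2×3 = 6
f[6] = 3×max(3,2) = 3×3 = 9
f[7] = 2×max(5,6) = 2×6 = 12
One optimal split: 3 + 2 + 2; product 3×2×2 = 12.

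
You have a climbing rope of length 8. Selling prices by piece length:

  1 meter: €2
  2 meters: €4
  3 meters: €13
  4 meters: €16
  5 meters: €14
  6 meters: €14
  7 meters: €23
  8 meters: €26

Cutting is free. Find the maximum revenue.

32

Build best[k] bottom-up: best[k] = max over allowed piece i of (p[i] + best[k−i]).
best[1] = 2
best[2] = 4  (first piece 1, then best[1]=2)
best[3] = 13
best[4] = 16
best[5] = 18  (first piece 1, then best[4]=16)
best[6] = 26  (first piece 3, then best[3]=13)
best[7] = 29  (first piece 3, then best[4]=16)
best[8] = 32  (first piece 4, then best[4]=16)
One optimal cutting: 4 + 4 → €16 + €16 = €32.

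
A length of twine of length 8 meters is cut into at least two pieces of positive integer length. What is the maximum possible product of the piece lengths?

Define m[k] = max over 1≤i<k of i · max(k−i, m[k−i]); the inner max lets the remainder stay uncut if that's better.
m[2] = 1*max(1,0) = 1*1 = 1
m[3] = 1*max(2,1) = 1*2 = 2
m[4] = 2*max(2,1) = 2*2 = 4
m[5] = 2*max(3,2) = 2*3 = 6
m[6] = 3*max(3,2) = 3*3 = 9
m[7] = 2*max(5,6) = 2*6 = 12
m[8] = 2*max(6,9) = 2*9 = 18
One optimal split: 3 + 3 + 2; product 3*3*2 = 18.

18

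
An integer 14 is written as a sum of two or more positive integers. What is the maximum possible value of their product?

162

Define m[k] = max over 1≤i<k of i · max(k−i, m[k−i]); the inner max lets the remainder stay uncut if that's better.
m[2] = 1×max(1,0) = 1×1 = 1
m[3] = 1×max(2,1) = 1×2 = 2
m[4] = 2×max(2,1) = 2×2 = 4
m[5] = 2×max(3,2) = 2×3 = 6
m[6] = 3×max(3,2) = 3×3 = 9
m[7] = 2×max(5,6) = 2×6 = 12
m[8] = 2×max(6,9) = 2×9 = 18
m[9] = 3×max(6,9) = 3×9 = 27
m[10] = 2×max(8,18) = 2×18 = 36
m[11] = 2×max(9,27) = 2×27 = 54
m[12] = 3×max(9,27) = 3×27 = 81
m[13] = 2×max(11,54) = 2×54 = 108
m[14] = 2×max(12,81) = 2×81 = 162
One optimal split: 3 + 3 + 3 + 3 + 2; product 3×3×3×3×2 = 162.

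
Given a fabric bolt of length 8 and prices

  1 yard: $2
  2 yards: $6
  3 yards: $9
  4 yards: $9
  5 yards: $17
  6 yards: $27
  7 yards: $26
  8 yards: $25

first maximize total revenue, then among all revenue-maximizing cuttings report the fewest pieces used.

2

Let r[k] be the best obtainable value from length k. For each k, try every first piece i and keep the best of price[i] + r[k−i].
r[1] = 2
r[2] = max(2+2, 6+0) = 6
r[3] = max(2+6, 6+2, 9+0) = 9
r[4] = max(2+9, 6+6, 9+2, 9+0) = 12
r[5] = max(2+12, 6+9, 9+6, 9+2, 17+0) = 17
r[6] = max(2+17, 6+12, 9+9, 9+6, 17+2, 27+0) = 27
r[7] = max(2+27, 6+17, 9+12, …, 27+2, 26+0) = 29
r[8] = max(2+29, 6+27, 9+17, …, 26+2, 25+0) = 33
Maximum revenue is $33.
Now minimize piece count subject to staying optimal: for each k, pieces[k] = 1 + min over i with p[i]+r[k−i]=r[k] of pieces[k−i].
pieces[5] = 1
pieces[6] = 1
pieces[7] = 2
pieces[8] = 2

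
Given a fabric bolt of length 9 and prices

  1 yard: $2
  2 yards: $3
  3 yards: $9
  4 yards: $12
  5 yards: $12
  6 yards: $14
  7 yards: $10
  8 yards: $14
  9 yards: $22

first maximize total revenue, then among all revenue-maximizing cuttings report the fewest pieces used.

Build r[k] bottom-up: r[k] = max over allowed piece i of (p[i] + r[k−i]).
r[1] = 2
r[2] = max(2+2, 3+0) = 4
r[3] = max(2+4, 3+2, 9+0) = 9
r[4] = max(2+9, 3+4, 9+2, 12+0) = 12
r[5] = max(2+12, 3+9, 9+4, 12+2, 12+0) = 14
r[6] = max(2+14, 3+12, 9+9, 12+4, 12+2, 14+0) = 18
r[7] = max(2+18, 3+14, 9+12, …, 14+2, 10+0) = 21
r[8] = max(2+21, 3+18, 9+14, …, 10+2, 14+0) = 24
r[9] = max(2+24, 3+21, 9+18, …, 14+2, 22+0) = 27
Maximum revenue is $27.
Now minimize piece count subject to staying optimal: for each k, pieces[k] = 1 + min over i with p[i]+r[k−i]=r[k] of pieces[k−i].
pieces[6] = 2
pieces[7] = 2
pieces[8] = 2
pieces[9] = 3

3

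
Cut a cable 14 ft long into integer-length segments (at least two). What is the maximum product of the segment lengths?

Define P[k] = max over 1≤i<k of i · max(k−i, P[k−i]); the inner max lets the remainder stay uncut if that's better.
P[2] = 1*max(1,0) = 1*1 = 1
P[3] = max(1*2, 2*1) = 2
P[4] = max(1*3, 2*2, 3*1) = 4
P[5] = max(1*4, 2*3, 3*2, 4*1) = 6
P[6] = max(1*6, 2*4, 3*3, 4*2, 5*1) = 9
P[7] = max(1*9, 2*6, 3*4, 4*3, 5*2, 6*1) = 12
P[8] = max(1*12, 2*9, 3*6, …, 6*2, 7*1) = 18
P[9] = max(1*18, 2*12, 3*9, …, 7*2, 8*1) = 27
P[10] = max(1*27, 2*18, 3*12, …, 8*2, 9*1) = 36
P[11] = max(1*36, 2*27, 3*18, …, 9*2, 10*1) = 54
P[12] = max(1*54, 2*36, 3*27, …, 10*2, 11*1) = 81
P[13] = max(1*81, 2*54, 3*36, …, 11*2, 12*1) = 108
P[14] = max(1*108, 2*81, 3*54, …, 12*2, 13*1) = 162
One optimal split: 3 + 3 + 3 + 3 + 2; product 3*3*3*3*2 = 162.

162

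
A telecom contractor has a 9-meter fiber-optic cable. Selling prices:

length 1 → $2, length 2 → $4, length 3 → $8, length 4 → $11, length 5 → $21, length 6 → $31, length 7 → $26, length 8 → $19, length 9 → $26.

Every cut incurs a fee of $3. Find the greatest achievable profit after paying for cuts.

36

Build net[k] bottom-up: net[k] = max over allowed piece i of (p[i] + net[k−i]) − 3 per cut.
net[1] = 2
net[2] = max(2+2-3, 4+0) = 4
net[3] = max(2+4-3, 4+2-3, 8+0) = 8
net[4] = max(2+8-3, 4+4-3, 8+2-3, 11+0) = 11
net[5] = max(2+11-3, 4+8-3, 8+4-3, 11+2-3, 21+0) = 21
net[6] = max(2+21-3, 4+11-3, 8+8-3, 11+4-3, 21+2-3, 31+0) = 31
net[7] = max(2+31-3, 4+21-3, 8+11-3, …, 31+2-3, 26+0) = 30
net[8] = max(2+30-3, 4+31-3, 8+21-3, …, 26+2-3, 19+0) = 32
net[9] = max(2+32-3, 4+30-3, 8+31-3, …, 19+2-3, 26+0) = 36
One optimal plan: pieces 6 + 3 (1 cut) → $39 − $3 = $36.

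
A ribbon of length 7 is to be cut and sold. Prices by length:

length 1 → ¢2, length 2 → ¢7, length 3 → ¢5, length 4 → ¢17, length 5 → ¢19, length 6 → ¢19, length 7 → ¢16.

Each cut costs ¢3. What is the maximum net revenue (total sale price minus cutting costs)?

23

Build r[k] bottom-up: r[k] = max over allowed piece i of (p[i] + r[k−i]) − 3 per cut.
r[1] = 2
r[2] = max(2+2-3, 7+0) = 7
r[3] = max(2+7-3, 7+2-3, 5+0) = 6
r[4] = max(2+6-3, 7+7-3, 5+2-3, 17+0) = 17
r[5] = max(2+17-3, 7+6-3, 5+7-3, 17+2-3, 19+0) = 19
r[6] = max(2+19-3, 7+17-3, 5+6-3, 17+7-3, 19+2-3, 19+0) = 21
r[7] = max(2+21-3, 7+19-3, 5+17-3, …, 19+2-3, 16+0) = 23
One optimal plan: pieces 5 + 2 (1 cut) → ¢26 − ¢3 = ¢23.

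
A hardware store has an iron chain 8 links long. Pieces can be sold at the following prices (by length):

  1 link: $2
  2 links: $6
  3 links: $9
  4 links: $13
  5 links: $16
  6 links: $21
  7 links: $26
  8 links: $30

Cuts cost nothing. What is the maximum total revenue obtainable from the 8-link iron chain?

Consider every possible first cut. r[k] is the best of p[i]+r[k−i] over all sellable i≤k.
r[1] = 2
r[2] = 6
r[3] = 9
r[4] = 13
r[5] = 16
r[6] = 21
r[7] = 26
r[8] = 30
Best is to sell the whole 8-link piece uncut for $30.

30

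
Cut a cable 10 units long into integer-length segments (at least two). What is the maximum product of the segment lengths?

Let P[k] be the best product for length k (with at least one cut). For each first piece i, the rest contributes max(k−i, P[k−i]).
P[2] = 1*max(1,0) = 1*1 = 1
P[3] = 1*max(2,1) = 1*2 = 2
P[4] = 2*max(2,1) = 2*2 = 4
P[5] = 2*max(3,2) = 2*3 = 6
P[6] = 3*max(3,2) = 3*3 = 9
P[7] = 2*max(5,6) = 2*6 = 12
P[8] = 2*max(6,9) = 2*9 = 18
P[9] = 3*max(6,9) = 3*9 = 27
P[10] = 2*max(8,18) = 2*18 = 36
One optimal split: 3 + 3 + 2 + 2; product 3*3*2*2 = 36.

36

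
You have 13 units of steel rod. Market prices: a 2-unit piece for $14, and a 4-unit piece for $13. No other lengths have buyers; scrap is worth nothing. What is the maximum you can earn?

Consider every possible first cut. f[k] is the best of p[i]+f[k−i] over all sellable i≤k.
f[1] = 0
f[2] = 14
f[3] = 14
f[4] = 28  (first piece 2, then f[2]=14)
f[5] = 28
f[6] = 42  (first piece 2, then f[4]=28)
f[7] = 42
f[8] = 56  (first piece 2, then f[6]=42)
f[9] = 56
f[10] = 70  (first piece 2, then f[8]=56)
f[11] = 70
f[12] = 84  (first piece 2, then f[10]=70)
f[13] = 84
One optimal cutting: pieces 2 + 2 + 2 + 2 + 2 + 2 with 1 unit of scrap → $84.

84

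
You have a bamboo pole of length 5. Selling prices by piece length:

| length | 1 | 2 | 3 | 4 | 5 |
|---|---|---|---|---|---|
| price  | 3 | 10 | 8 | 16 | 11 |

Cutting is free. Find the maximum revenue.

23

Build r[k] bottom-up: r[k] = max over allowed piece i of (p[i] + r[k−i]).
r[1] = 3
r[2] = max(3+3, 10+0) = 10
r[3] = max(3+10, 10+3, 8+0) = 13
r[4] = max(3+13, 10+10, 8+3, 16+0) = 20
r[5] = max(3+20, 10+13, 8+10, 16+3, 11+0) = 23
One optimal cutting: 2 + 2 + 1 → $10 + $10 + $3 = $23.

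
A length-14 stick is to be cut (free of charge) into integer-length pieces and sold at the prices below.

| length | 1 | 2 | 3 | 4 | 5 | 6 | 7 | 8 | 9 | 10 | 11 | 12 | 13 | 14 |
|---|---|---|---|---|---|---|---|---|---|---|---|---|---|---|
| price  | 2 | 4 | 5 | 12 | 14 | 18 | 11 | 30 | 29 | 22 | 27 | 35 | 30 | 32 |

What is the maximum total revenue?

Let v[k] be the best obtainable value from length k. For each k, try every first piece i and keep the best of price[i] + v[k−i].
v[1] = 2
v[2] = 4  (first piece 1, then v[1]=2)
v[3] = 6  (first piece 1, then v[2]=4)
v[4] = 12
v[5] = 14  (first piece 1, then v[4]=12)
v[6] = 18
v[7] = 20  (first piece 1, then v[6]=18)
v[8] = 30
v[9] = 32  (first piece 1, then v[8]=30)
v[10] = 34  (first piece 1, then v[9]=32)
v[11] = 36  (first piece 1, then v[10]=34)
v[12] = 42  (first piece 4, then v[8]=30)
v[13] = 44  (first piece 1, then v[12]=42)
v[14] = 48  (first piece 6, then v[8]=30)
One optimal cutting: 8 + 6 → $30 + $18 = $48.

48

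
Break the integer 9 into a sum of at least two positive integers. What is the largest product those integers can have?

27

Let g[k] be the best product for length k (with at least one cut). For each first piece i, the rest contributes max(k−i, g[k−i]).
g[2] = 1·max(1,0) = 1·1 = 1
g[3] = 1·max(2,1) = 1·2 = 2
g[4] = 2·max(2,1) = 2·2 = 4
g[5] = 2·max(3,2) = 2·3 = 6
g[6] = 3·max(3,2) = 3·3 = 9
g[7] = 2·max(5,6) = 2·6 = 12
g[8] = 2·max(6,9) = 2·9 = 18
g[9] = 3·max(6,9) = 3·9 = 27
One optimal split: 3 + 3 + 3; product 3·3·3 = 27.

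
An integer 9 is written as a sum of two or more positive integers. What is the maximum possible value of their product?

Let f[k] be the best product for length k (with at least one cut). For each first piece i, the rest contributes max(k−i, f[k−i]).
Small cases: f[2]=1.
f[3] = 1×max(2,1) = 1×2 = 2
f[4] = 2×max(2,1) = 2×2 = 4
f[5] = 2×max(3,2) = 2×3 = 6
f[6] = 3×max(3,2) = 3×3 = 9
f[7] = 2×max(5,6) = 2×6 = 12
f[8] = 2×max(6,9) = 2×9 = 18
f[9] = 3×max(6,9) = 3×9 = 27
One optimal split: 3 + 3 + 3; product 3×3×3 = 27.

27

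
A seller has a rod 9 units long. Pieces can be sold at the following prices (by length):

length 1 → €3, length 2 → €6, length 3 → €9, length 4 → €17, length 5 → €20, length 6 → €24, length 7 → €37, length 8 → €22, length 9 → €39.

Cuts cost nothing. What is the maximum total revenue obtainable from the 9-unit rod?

Build r[k] bottom-up: r[k] = max over allowed piece i of (p[i] + r[k−i]).
r[1] = 3
r[2] = 6  (first piece 1, then r[1]=3)
r[3] = 9  (first piece 1, then r[2]=6)
r[4] = 17
r[5] = 20  (first piece 1, then r[4]=17)
r[6] = 24
r[7] = 37
r[8] = 40  (first piece 1, then r[7]=37)
r[9] = 43  (first piece 1, then r[8]=40)
One optimal cutting: 7 + 1 + 1 → €37 + €3 + €3 = €43.

43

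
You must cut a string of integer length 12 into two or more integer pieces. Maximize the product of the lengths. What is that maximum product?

Fill f[k] for k=2..12: at each k try every first piece i and multiply by the better of (k−i) uncut or f[k−i].
f[2] = 1·max(1,0) = 1·1 = 1
f[3] = 1·max(2,1) = 1·2 = 2
f[4] = 2·max(2,1) = 2·2 = 4
f[5] = 2·max(3,2) = 2·3 = 6
f[6] = 3·max(3,2) = 3·3 = 9
f[7] = 2·max(5,6) = 2·6 = 12
f[8] = 2·max(6,9) = 2·9 = 18
f[9] = 3·max(6,9) = 3·9 = 27
f[10] = 2·max(8,18) = 2·18 = 36
f[11] = 2·max(9,27) = 2·27 = 54
f[12] = 3·max(9,27) = 3·27 = 81
One optimal split: 3 + 3 + 3 + 3; product 3·3·3·3 = 81.

81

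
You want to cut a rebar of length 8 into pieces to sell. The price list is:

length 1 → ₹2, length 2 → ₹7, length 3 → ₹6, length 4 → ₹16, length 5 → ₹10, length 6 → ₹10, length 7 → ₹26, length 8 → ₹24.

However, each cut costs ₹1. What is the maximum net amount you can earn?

31

Let r[k] be the best obtainable value from length k. For each k, try every first piece i and keep the best of price[i] + r[k−i] minus the 1 cut fee when i<k.
r[1] = 2
r[2] = max(2+2-1, 7+0) = 7
r[3] = max(2+7-1, 7+2-1, 6+0) = 8
r[4] = max(2+8-1, 7+7-1, 6+2-1, 16+0) = 16
r[5] = max(2+16-1, 7+8-1, 6+7-1, 16+2-1, 10+0) = 17
r[6] = max(2+17-1, 7+16-1, 6+8-1, 16+7-1, 10+2-1, 10+0) = 22
r[7] = max(2+22-1, 7+17-1, 6+16-1, …, 10+2-1, 26+0) = 26
r[8] = max(2+26-1, 7+22-1, 6+17-1, …, 26+2-1, 24+0) = 31
One optimal plan: pieces 4 + 4 (1 cut) → ₹32 − ₹1 = ₹31.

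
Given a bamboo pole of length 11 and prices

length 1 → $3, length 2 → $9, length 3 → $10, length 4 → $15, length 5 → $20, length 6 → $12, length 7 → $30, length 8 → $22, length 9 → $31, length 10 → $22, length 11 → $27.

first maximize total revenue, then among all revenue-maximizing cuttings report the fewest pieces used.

Let r[k] be the best obtainable value from length k. For each k, try every first piece i and keep the best of price[i] + r[k−i].
r[1] = 3
r[2] = 9
r[3] = 12  (first piece 1, then r[2]=9)
r[4] = 18  (first piece 2, then r[2]=9)
r[5] = 21  (first piece 1, then r[4]=18)
r[6] = 27  (first piece 2, then r[4]=18)
r[7] = 30  (first piece 1, then r[6]=27)
r[8] = 36  (first piece 2, then r[6]=27)
r[9] = 39  (first piece 1, then r[8]=36)
r[10] = 45  (first piece 2, then r[8]=36)
r[11] = 48  (first piece 1, then r[10]=45)
Maximum revenue is $48.
Now minimize piece count subject to staying optimal: for each k, pieces[k] = 1 + min over i with p[i]+r[k−i]=r[k] of pieces[k−i].
pieces[8] = 4
pieces[9] = 2
pieces[10] = 5
pieces[11] = 3

3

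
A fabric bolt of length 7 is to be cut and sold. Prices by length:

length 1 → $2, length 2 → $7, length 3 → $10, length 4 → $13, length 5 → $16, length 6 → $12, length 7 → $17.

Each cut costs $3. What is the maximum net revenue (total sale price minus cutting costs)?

20

Let r[k] be the best obtainable value from length k. For each k, try every first piece i and keep the best of price[i] + r[k−i] minus the 3 cut fee when i<k.
r[1] = 2
r[2] = max(2+2-3, 7+0) = 7
r[3] = max(2+7-3, 7+2-3, 10+0) = 10
r[4] = max(2+10-3, 7+7-3, 10+2-3, 13+0) = 13
r[5] = max(2+13-3, 7+10-3, 10+7-3, 13+2-3, 16+0) = 16
r[6] = max(2+16-3, 7+13-3, 10+10-3, 13+7-3, 16+2-3, 12+0) = 17
r[7] = max(2+17-3, 7+16-3, 10+13-3, …, 12+2-3, 17+0) = 20
One optimal plan: pieces 5 + 2 (1 cut) → $23 − $3 = $20.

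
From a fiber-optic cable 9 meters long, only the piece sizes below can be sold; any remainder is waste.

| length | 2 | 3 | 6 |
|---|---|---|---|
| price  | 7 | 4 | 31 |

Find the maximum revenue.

38

Consider every possible first cut. best[k] is the best of p[i]+best[k−i] over all sellable i≤k.
best[1] = 0
best[2] = 7
best[3] = 7
best[4] = 14  (first piece 2, then best[2]=7)
best[5] = 14
best[6] = 31
best[7] = 31
best[8] = 38  (first piece 2, then best[6]=31)
best[9] = 38
One optimal cutting: pieces 6 + 2 with 1 meter of scrap → $38.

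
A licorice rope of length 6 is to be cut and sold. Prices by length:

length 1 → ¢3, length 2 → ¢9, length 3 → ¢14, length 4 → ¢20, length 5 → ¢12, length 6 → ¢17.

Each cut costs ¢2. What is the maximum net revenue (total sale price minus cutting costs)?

27

Build r[k] bottom-up: r[k] = max over allowed piece i of (p[i] + r[k−i]) − 2 per cut.
r[1] = 3
r[2] = 9
r[3] = 14
r[4] = 20
r[5] = 21  (first piece 1, then r[4]=20)
r[6] = 27  (first piece 2, then r[4]=20)
One optimal plan: pieces 4 + 2 (1 cut) → ¢29 − ¢2 = ¢27.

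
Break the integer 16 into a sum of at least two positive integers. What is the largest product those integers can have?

324

Define prod[k] = max over 1≤i<k of i · max(k−i, prod[k−i]); the inner max lets the remainder stay uncut if that's better.
prod[2] = 1·max(1,0) = 1·1 = 1
prod[3] = 1·max(2,1) = 1·2 = 2
prod[4] = 2·max(2,1) = 2·2 = 4
prod[5] = 2·max(3,2) = 2·3 = 6
prod[6] = 3·max(3,2) = 3·3 = 9
prod[7] = 2·max(5,6) = 2·6 = 12
prod[8] = 2·max(6,9) = 2·9 = 18
prod[9] = 3·max(6,9) = 3·9 = 27
prod[10] = 2·max(8,18) = 2·18 = 36
prod[11] = 2·max(9,27) = 2·27 = 54
prod[12] = 3·max(9,27) = 3·27 = 81
prod[13] = 2·max(11,54) = 2·54 = 108
prod[14] = 2·max(12,81) = 2·81 = 162
prod[15] = 3·max(12,81) = 3·81 = 243
prod[16] = 2·max(14,162) = 2·162 = 324
One optimal split: 3 + 3 + 3 + 3 + 2 + 2; product 3·3·3·3·2·2 = 324.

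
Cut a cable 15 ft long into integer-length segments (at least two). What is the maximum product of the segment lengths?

Fill f[k] for k=2..15: at each k try every first piece i and multiply by the better of (k−i) uncut or f[k−i].
f[2] = 1×max(1,0) = 1×1 = 1
f[3] = 1×max(2,1) = 1×2 = 2
f[4] = 2×max(2,1) = 2×2 = 4
f[5] = 2×max(3,2) = 2×3 = 6
f[6] = 3×max(3,2) = 3×3 = 9
f[7] = 2×max(5,6) = 2×6 = 12
f[8] = 2×max(6,9) = 2×9 = 18
f[9] = 3×max(6,9) = 3×9 = 27
f[10] = 2×max(8,18) = 2×18 = 36
f[11] = 2×max(9,27) = 2×27 = 54
f[12] = 3×max(9,27) = 3×27 = 81
f[13] = 2×max(11,54) = 2×54 = 108
f[14] = 2×max(12,81) = 2×81 = 162
f[15] = 3×max(12,81) = 3×81 = 243
One optimal split: 3 + 3 + 3 + 3 + 3; product 3×3×3×3×3 = 243.

243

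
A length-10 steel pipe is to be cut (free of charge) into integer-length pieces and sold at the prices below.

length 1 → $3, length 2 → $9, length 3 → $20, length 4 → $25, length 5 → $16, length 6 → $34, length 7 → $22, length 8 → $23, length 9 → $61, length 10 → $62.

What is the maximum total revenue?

65

Consider every possible first cut. best[k] is the best of p[i]+best[k−i] over all sellable i≤k.
best[1] = 3
best[2] = max(3+3, 9+0) = 9
best[3] = max(3+9, 9+3, 20+0) = 20
best[4] = max(3+20, 9+9, 20+3, 25+0) = 25
best[5] = max(3+25, 9+20, 20+9, 25+3, 16+0) = 29
best[6] = max(3+29, 9+25, 20+20, 25+9, 16+3, 34+0) = 40
best[7] = max(3+40, 9+29, 20+25, …, 34+3, 22+0) = 45
best[8] = max(3+45, 9+40, 20+29, …, 22+3, 23+0) = 50
best[9] = max(3+50, 9+45, 20+40, …, 23+3, 61+0) = 61
best[10] = max(3+61, 9+50, 20+45, …, 61+3, 62+0) = 65
One optimal cutting: 4 + 3 + 3 → $25 + $20 + $20 = $65.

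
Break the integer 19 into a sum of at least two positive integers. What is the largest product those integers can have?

Define f[k] = max over 1≤i<k of i · max(k−i, f[k−i]); the inner max lets the remainder stay uncut if that's better.
f[2] = 1*max(1,0) = 1*1 = 1
f[3] = 1*max(2,1) = 1*2 = 2
f[4] = 2*max(2,1) = 2*2 = 4
f[5] = 2*max(3,2) = 2*3 = 6
f[6] = 3*max(3,2) = 3*3 = 9
f[7] = 2*max(5,6) = 2*6 = 12
f[8] = 2*max(6,9) = 2*9 = 18
f[9] = 3*max(6,9) = 3*9 = 27
f[10] = 2*max(8,18) = 2*18 = 36
f[11] = 2*max(9,27) = 2*27 = 54
f[12] = 3*max(9,27) = 3*27 = 81
f[13] = 2*max(11,54) = 2*54 = 108
f[14] = 2*max(12,81) = 2*81 = 162
f[15] = 3*max(12,81) = 3*81 = 243
f[16] = 2*max(14,162) = 2*162 = 324
f[17] = 2*max(15,243) = 2*243 = 486
f[18] = 3*max(15,243) = 3*243 = 729
f[19] = 2*max(17,486) = 2*486 = 972
One optimal split: 3 + 3 + 3 + 3 + 3 + 2 + 2; product 3*3*3*3*3*2*2 = 972.

972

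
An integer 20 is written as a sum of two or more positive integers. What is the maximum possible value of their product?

1458

Fill m[k] for k=2..20: at each k try every first piece i and multiply by the better of (k−i) uncut or m[k−i].
m[2] = 1×max(1,0) = 1×1 = 1
m[3] = max(1×2, 2×1) = 2
m[4] = max(1×3, 2×2, 3×1) = 4
m[5] = max(1×4, 2×3, 3×2, 4×1) = 6
m[6] = max(1×6, 2×4, 3×3, 4×2, 5×1) = 9
m[7] = max(1×9, 2×6, 3×4, 4×3, 5×2, 6×1) = 12
m[8] = max(1×12, 2×9, 3×6, …, 6×2, 7×1) = 18
m[9] = max(1×18, 2×12, 3×9, …, 7×2, 8×1) = 27
m[10] = max(1×27, 2×18, 3×12, …, 8×2, 9×1) = 36
m[11] = max(1×36, 2×27, 3×18, …, 9×2, 10×1) = 54
m[12] = max(1×54, 2×36, 3×27, …, 10×2, 11×1) = 81
m[13] = max(1×81, 2×54, 3×36, …, 11×2, 12×1) = 108
m[14] = max(1×108, 2×81, 3×54, …, 12×2, 13×1) = 162
m[15] = max(1×162, 2×108, 3×81, …, 13×2, 14×1) = 243
m[16] = max(1×243, 2×162, 3×108, …, 14×2, 15×1) = 324
m[17] = max(1×324, 2×243, 3×162, …, 15×2, 16×1) = 486
m[18] = max(1×486, 2×324, 3×243, …, 16×2, 17×1) = 729
m[19] = max(1×729, 2×486, 3×324, …, 17×2, 18×1) = 972
m[20] = max(1×972, 2×729, 3×486, …, 18×2, 19×1) = 1458
One optimal split: 3 + 3 + 3 + 3 + 3 + 3 + 2; product 3×3×3×3×3×3×2 = 1458.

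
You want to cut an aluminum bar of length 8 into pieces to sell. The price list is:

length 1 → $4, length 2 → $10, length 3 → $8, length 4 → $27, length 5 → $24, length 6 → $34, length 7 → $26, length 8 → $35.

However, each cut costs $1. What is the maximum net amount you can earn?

53

Let r[k] be the best obtainable value from length k. For each k, try every first piece i and keep the best of price[i] + r[k−i] minus the 1 cut fee when i<k.
r[1] = 4
r[2] = 10
r[3] = 13  (first piece 1, then r[2]=10)
r[4] = 27
r[5] = 30  (first piece 1, then r[4]=27)
r[6] = 36  (first piece 2, then r[4]=27)
r[7] = 39  (first piece 1, then r[6]=36)
r[8] = 53  (first piece 4, then r[4]=27)
One optimal plan: pieces 4 + 4 (1 cut) → $54 − $1 = $53.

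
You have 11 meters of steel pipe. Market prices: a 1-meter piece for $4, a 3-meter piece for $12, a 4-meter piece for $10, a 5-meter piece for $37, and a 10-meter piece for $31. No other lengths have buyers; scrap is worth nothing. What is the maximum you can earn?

Build f[k] bottom-up: f[k] = max over allowed piece i of (p[i] + f[k−i]).
f[1] = 4
f[2] = 8  (first piece 1, then f[1]=4)
f[3] = max(4+8, 12+0) = 12
f[4] = max(4+12, 12+4, 10+0) = 16
f[5] = max(4+16, 12+8, 10+4, 37+0) = 37
f[6] = max(4+37, 12+12, 10+8, 37+4) = 41
f[7] = max(4+41, 12+16, 10+12, 37+8) = 45
f[8] = max(4+45, 12+37, 10+16, 37+12) = 49
f[9] = max(4+49, 12+41, 10+37, 37+16) = 53
f[10] = max(4+53, 12+45, 10+41, 37+37, 31+0) = 74
f[11] = max(4+74, 12+49, 10+45, 37+41, 31+4) = 78
One optimal cutting: 5 + 5 + 1 → $78.

78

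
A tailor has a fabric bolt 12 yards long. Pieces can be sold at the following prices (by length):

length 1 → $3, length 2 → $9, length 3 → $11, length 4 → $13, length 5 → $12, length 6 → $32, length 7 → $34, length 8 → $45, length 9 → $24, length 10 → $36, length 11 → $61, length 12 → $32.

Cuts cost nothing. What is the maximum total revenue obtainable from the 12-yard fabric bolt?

Let best[k] be the best obtainable value from length k. For each k, try every first piece i and keep the best of price[i] + best[k−i].
best[1] = 3
best[2] = 9
best[3] = 12  (first piece 1, then best[2]=9)
best[4] = 18  (first piece 2, then best[2]=9)
best[5] = 21  (first piece 1, then best[4]=18)
best[6] = 32
best[7] = 35  (first piece 1, then best[6]=32)
best[8] = 45
best[9] = 48  (first piece 1, then best[8]=45)
best[10] = 54  (first piece 2, then best[8]=45)
best[11] = 61
best[12] = 64  (first piece 1, then best[11]=61)
One optimal cutting: 11 + 1 → $61 + $3 = $64.

64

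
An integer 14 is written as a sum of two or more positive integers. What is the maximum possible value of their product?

Let m[k] be the best product for length k (with at least one cut). For each first piece i, the rest contributes max(k−i, m[k−i]).
m[2] = 1×max(1,0) = 1×1 = 1
m[3] = 1×max(2,1) = 1×2 = 2
m[4] = 2×max(2,1) = 2×2 = 4
m[5] = 2×max(3,2) = 2×3 = 6
m[6] = 3×max(3,2) = 3×3 = 9
m[7] = 2×max(5,6) = 2×6 = 12
m[8] = 2×max(6,9) = 2×9 = 18
m[9] = 3×max(6,9) = 3×9 = 27
m[10] = 2×max(8,18) = 2×18 = 36
m[11] = 2×max(9,27) = 2×27 = 54
m[12] = 3×max(9,27) = 3×27 = 81
m[13] = 2×max(11,54) = 2×54 = 108
m[14] = 2×max(12,81) = 2×81 = 162
One optimal split: 3 + 3 + 3 + 3 + 2; product 3×3×3×3×2 = 162.

162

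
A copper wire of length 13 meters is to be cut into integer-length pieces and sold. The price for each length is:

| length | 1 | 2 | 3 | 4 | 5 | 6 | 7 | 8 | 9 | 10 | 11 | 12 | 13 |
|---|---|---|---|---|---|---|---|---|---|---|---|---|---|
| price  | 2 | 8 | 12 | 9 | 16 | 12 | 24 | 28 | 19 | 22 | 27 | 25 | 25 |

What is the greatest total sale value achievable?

52

Consider every possible first cut. r[k] is the best of p[i]+r[k−i] over all sellable i≤k.
r[1] = 2
r[2] = max(2+2, 8+0) = 8
r[3] = max(2+8, 8+2, 12+0) = 12
r[4] = max(2+12, 8+8, 12+2, 9+0) = 16
r[5] = max(2+16, 8+12, 12+8, 9+2, 16+0) = 20
r[6] = max(2+20, 8+16, 12+12, 9+8, 16+2, 12+0) = 24
r[7] = max(2+24, 8+20, 12+16, …, 12+2, 24+0) = 28
r[8] = max(2+28, 8+24, 12+20, …, 24+2, 28+0) = 32
r[9] = max(2+32, 8+28, 12+24, …, 28+2, 19+0) = 36
r[10] = max(2+36, 8+32, 12+28, …, 19+2, 22+0) = 40
r[11] = max(2+40, 8+36, 12+32, …, 22+2, 27+0) = 44
r[12] = max(2+44, 8+40, 12+36, …, 27+2, 25+0) = 48
r[13] = max(2+48, 8+44, 12+40, …, 25+2, 25+0) = 52
One optimal cutting: 3 + 2 + 2 + 2 + 2 + 2 → €12 + €8 + €8 + €8 + €8 + €8 = €52.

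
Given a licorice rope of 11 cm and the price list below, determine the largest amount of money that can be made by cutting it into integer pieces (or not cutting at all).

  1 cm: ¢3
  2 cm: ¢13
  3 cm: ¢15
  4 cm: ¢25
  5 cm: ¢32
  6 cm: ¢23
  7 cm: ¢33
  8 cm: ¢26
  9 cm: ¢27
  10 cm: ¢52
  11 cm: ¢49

Build best[k] bottom-up: best[k] = max over allowed piece i of (p[i] + best[k−i]).
best[1] = 3
best[2] = 13
best[3] = 16  (first piece 1, then best[2]=13)
best[4] = 26  (first piece 2, then best[2]=13)
best[5] = 32
best[6] = 39  (first piece 2, then best[4]=26)
best[7] = 45  (first piece 2, then best[5]=32)
best[8] = 52  (first piece 2, then best[6]=39)
best[9] = 58  (first piece 2, then best[7]=45)
best[10] = 65  (first piece 2, then best[8]=52)
best[11] = 71  (first piece 2, then best[9]=58)
One optimal cutting: 5 + 2 + 2 + 2 → ¢32 + ¢13 + ¢13 + ¢13 = ¢71.

71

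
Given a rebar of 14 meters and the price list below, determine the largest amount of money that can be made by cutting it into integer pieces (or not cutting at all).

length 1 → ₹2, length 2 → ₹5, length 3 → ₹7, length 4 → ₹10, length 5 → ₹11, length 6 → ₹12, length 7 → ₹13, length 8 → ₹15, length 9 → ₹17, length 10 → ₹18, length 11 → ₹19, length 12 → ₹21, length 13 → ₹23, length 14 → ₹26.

35

Consider every possible first cut. v[k] is the best of p[i]+v[k−i] over all sellable i≤k.
v[1] = 2
v[2] = 5
v[3] = 7  (first piece 1, then v[2]=5)
v[4] = 10  (first piece 2, then v[2]=5)
v[5] = 12  (first piece 1, then v[4]=10)
v[6] = 15  (first piece 2, then v[4]=10)
v[7] = 17  (first piece 1, then v[6]=15)
v[8] = 20  (first piece 2, then v[6]=15)
v[9] = 22  (first piece 1, then v[8]=20)
v[10] = 25  (first piece 2, then v[8]=20)
v[11] = 27  (first piece 1, then v[10]=25)
v[12] = 30  (first piece 2, then v[10]=25)
v[13] = 32  (first piece 1, then v[12]=30)
v[14] = 35  (first piece 2, then v[12]=30)
One optimal cutting: 2 + 2 + 2 + 2 + 2 + 2 + 2 → ₹5 + ₹5 + ₹5 + ₹5 + ₹5 + ₹5 + ₹5 = ₹35.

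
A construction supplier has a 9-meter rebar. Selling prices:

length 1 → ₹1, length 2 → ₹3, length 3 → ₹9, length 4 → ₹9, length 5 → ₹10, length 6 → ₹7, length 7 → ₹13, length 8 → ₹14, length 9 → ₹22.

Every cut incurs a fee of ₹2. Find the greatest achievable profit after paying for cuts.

23

Consider every possible first cut. v[k] is the best of p[i]+v[k−i] over all sellable i≤k, charging 2 whenever i<k.
v[1] = 1
v[2] = max(1+1-2, 3+0) = 3
v[3] = max(1+3-2, 3+1-2, 9+0) = 9
v[4] = max(1+9-2, 3+3-2, 9+1-2, 9+0) = 9
v[5] = max(1+9-2, 3+9-2, 9+3-2, 9+1-2, 10+0) = 10
v[6] = max(1+10-2, 3+9-2, 9+9-2, 9+3-2, 10+1-2, 7+0) = 16
v[7] = max(1+16-2, 3+10-2, 9+9-2, …, 7+1-2, 13+0) = 16
v[8] = max(1+16-2, 3+16-2, 9+10-2, …, 13+1-2, 14+0) = 17
v[9] = max(1+17-2, 3+16-2, 9+16-2, …, 14+1-2, 22+0) = 23
One optimal plan: pieces 3 + 3 + 3 (2 cuts) → ₹27 − ₹4 = ₹23.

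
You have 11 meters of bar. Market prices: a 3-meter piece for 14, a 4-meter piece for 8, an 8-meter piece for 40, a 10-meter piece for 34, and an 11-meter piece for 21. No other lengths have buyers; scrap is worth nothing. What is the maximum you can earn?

Let best[k] be the best obtainable value from length k. For each k, try every first piece i and keep the best of price[i] + best[k−i].
best[1] = 0
best[2] = 0
best[3] = 14
best[4] = 14
best[5] = 14
best[6] = 28  (first piece 3, then best[3]=14)
best[7] = 28
best[8] = 40
best[9] = 42  (first piece 3, then best[6]=28)
best[10] = 42
best[11] = 54  (first piece 3, then best[8]=40)
One optimal cutting: 8 + 3 → 54.

54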